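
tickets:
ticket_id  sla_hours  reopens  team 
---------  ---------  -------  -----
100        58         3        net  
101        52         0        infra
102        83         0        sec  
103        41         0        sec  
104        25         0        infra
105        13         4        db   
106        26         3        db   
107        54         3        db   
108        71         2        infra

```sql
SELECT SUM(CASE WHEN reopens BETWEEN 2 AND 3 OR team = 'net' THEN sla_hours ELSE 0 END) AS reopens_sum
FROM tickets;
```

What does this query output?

209

ticket_id=100: ✓ → 58
ticket_id=101: ✗
ticket_id=102: ✗
ticket_id=103: ✗
ticket_id=104: ✗
ticket_id=105: ✗
ticket_id=106: ✓ → 26
ticket_id=107: ✓ → 54
ticket_id=108: ✓ → 71
reopens_sum = 58 + 26 + 54 + 71 = 209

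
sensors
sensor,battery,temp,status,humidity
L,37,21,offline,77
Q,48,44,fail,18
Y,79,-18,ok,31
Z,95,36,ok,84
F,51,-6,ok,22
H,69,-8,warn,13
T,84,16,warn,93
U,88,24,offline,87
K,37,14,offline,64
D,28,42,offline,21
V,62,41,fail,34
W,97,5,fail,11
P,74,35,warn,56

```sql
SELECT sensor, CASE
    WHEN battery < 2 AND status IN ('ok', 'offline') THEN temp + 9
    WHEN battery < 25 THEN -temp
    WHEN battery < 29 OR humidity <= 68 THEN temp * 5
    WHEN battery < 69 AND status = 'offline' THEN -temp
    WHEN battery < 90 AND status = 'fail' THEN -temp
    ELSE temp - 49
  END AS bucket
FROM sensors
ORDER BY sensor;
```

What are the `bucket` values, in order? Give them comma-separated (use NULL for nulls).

sensor=D: battery < 29 OR humidity <= 68 → 210
sensor=F: battery < 29 OR humidity <= 68 → -30
sensor=H: battery < 29 OR humidity <= 68 → -40
sensor=K: battery < 29 OR humidity <= 68 → 70
sensor=L: battery < 69 AND status = 'offline' → -21
sensor=P: battery < 29 OR humidity <= 68 → 175
sensor=Q: battery < 29 OR humidity <= 68 → 220
sensor=T: ELSE → -33
sensor=U: ELSE → -25
sensor=V: battery < 29 OR humidity <= 68 → 205
sensor=W: battery < 29 OR humidity <= 68 → 25
sensor=Y: battery < 29 OR humidity <= 68 → -90
sensor=Z: ELSE → -13

210, -30, -40, 70, -21, 175, 220, -33, -25, 205, 25, -90, -13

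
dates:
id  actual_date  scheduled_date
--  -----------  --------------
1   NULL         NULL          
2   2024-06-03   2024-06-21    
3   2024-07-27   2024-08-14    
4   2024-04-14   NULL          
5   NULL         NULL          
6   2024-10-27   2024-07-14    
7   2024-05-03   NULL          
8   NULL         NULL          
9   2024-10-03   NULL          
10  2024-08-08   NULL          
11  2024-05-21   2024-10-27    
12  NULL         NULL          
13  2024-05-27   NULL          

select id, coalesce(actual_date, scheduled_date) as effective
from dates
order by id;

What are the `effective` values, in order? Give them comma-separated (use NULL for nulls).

id=1: actual_date=NULL, scheduled_date=NULL (all NULL) → NULL
id=2: actual_date=2024-06-03 → 2024-06-03
id=3: actual_date=2024-07-27 → 2024-07-27
id=4: actual_date=2024-04-14 → 2024-04-14
id=5: actual_date=NULL, scheduled_date=NULL (all NULL) → NULL
id=6: actual_date=2024-10-27 → 2024-10-27
id=7: actual_date=2024-05-03 → 2024-05-03
id=8: actual_date=NULL, scheduled_date=NULL (all NULL) → NULL
id=9: actual_date=2024-10-03 → 2024-10-03
id=10: actual_date=2024-08-08 → 2024-08-08
id=11: actual_date=2024-05-21 → 2024-05-21
id=12: actual_date=NULL, scheduled_date=NULL (all NULL) → NULL
id=13: actual_date=2024-05-27 → 2024-05-27

NULL, 2024-06-03, 2024-07-27, 2024-04-14, NULL, 2024-10-27, 2024-05-03, NULL, 2024-10-03, 2024-08-08, 2024-05-21, NULL, 2024-05-27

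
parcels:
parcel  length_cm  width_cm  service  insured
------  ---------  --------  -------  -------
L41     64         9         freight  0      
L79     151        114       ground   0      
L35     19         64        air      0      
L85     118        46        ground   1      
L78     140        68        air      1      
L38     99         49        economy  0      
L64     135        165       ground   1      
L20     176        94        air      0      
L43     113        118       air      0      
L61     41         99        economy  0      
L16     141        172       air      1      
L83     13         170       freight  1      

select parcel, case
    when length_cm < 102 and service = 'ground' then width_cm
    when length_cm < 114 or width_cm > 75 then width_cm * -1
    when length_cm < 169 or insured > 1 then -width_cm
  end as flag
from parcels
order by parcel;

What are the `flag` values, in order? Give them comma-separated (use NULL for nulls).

parcel=L16: length_cm < 114 or width_cm > 75 → -172
parcel=L20: length_cm < 114 or width_cm > 75 → -94
parcel=L35: length_cm < 114 or width_cm > 75 → -64
parcel=L38: length_cm < 114 or width_cm > 75 → -49
parcel=L41: length_cm < 114 or width_cm > 75 → -9
parcel=L43: length_cm < 114 or width_cm > 75 → -118
parcel=L61: length_cm < 114 or width_cm > 75 → -99
parcel=L64: length_cm < 114 or width_cm > 75 → -165
parcel=L78: length_cm < 169 or insured > 1 → -68
parcel=L79: length_cm < 114 or width_cm > 75 → -114
parcel=L83: length_cm < 114 or width_cm > 75 → -170
parcel=L85: length_cm < 169 or insured > 1 → -46

-172, -94, -64, -49, -9, -118, -99, -165, -68, -114, -170, -46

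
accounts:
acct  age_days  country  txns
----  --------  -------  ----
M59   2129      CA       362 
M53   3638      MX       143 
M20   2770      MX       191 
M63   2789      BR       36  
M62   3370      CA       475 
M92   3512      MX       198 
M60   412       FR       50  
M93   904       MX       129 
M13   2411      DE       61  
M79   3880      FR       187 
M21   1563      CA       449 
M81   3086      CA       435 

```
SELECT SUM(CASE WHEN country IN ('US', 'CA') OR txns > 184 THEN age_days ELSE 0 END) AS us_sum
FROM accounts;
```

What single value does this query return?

20310

acct=M59: ✓ → 2129
acct=M53: ✗
acct=M20: ✓ → 2770
acct=M63: ✗
acct=M62: ✓ → 3370
acct=M92: ✓ → 3512
acct=M60: ✗
acct=M93: ✗
acct=M13: ✗
acct=M79: ✓ → 3880
acct=M21: ✓ → 1563
acct=M81: ✓ → 3086
us_sum = 2129 + 2770 + 3370 + 3512 + 3880 + 1563 + 3086 = 20310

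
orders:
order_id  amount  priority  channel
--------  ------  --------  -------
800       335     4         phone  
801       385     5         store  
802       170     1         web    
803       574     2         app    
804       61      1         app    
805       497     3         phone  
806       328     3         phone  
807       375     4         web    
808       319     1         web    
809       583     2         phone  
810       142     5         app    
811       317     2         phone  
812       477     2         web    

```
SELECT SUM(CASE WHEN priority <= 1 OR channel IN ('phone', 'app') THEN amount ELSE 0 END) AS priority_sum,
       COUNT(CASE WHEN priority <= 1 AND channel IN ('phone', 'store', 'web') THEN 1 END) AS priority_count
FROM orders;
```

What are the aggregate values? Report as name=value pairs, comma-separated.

priority_sum=3326, priority_count=2

[priority_sum: priority <= 1 OR channel IN ('phone', 'app')]
order_id=800: ✓ → 335
order_id=801: ✗
order_id=802: ✓ → 170
order_id=803: ✓ → 574
order_id=804: ✓ → 61
order_id=805: ✓ → 497
order_id=806: ✓ → 328
order_id=807: ✗
order_id=808: ✓ → 319
order_id=809: ✓ → 583
order_id=810: ✓ → 142
order_id=811: ✓ → 317
order_id=812: ✗
priority_sum = 335 + 170 + 574 + 61 + 497 + 328 + 319 + 583 + 142 + 317 = 3326
—
[priority_count: priority <= 1 AND channel IN ('phone', 'store', 'web')]
order_id=800: ✗
order_id=801: ✗
order_id=802: ✓ → 1
order_id=803: ✗
order_id=804: ✗
order_id=805: ✗
order_id=806: ✗
order_id=807: ✗
order_id=808: ✓ → 1
order_id=809: ✗
order_id=810: ✗
order_id=811: ✗
order_id=812: ✗
priority_count = COUNT(1, 1) = 2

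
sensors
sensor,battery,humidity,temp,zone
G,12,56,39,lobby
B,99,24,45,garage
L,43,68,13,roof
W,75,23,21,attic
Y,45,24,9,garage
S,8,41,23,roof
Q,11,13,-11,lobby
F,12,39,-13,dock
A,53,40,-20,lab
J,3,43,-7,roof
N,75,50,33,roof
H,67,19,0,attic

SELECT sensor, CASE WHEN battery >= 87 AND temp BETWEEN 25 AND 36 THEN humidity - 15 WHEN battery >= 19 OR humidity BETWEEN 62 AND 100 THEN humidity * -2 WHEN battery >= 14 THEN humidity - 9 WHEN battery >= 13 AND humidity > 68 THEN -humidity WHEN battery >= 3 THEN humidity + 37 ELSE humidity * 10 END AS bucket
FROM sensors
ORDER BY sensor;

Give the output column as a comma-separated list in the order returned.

sensor=A: battery >= 19 OR humidity BETWEEN 62 AND 100 → -80
sensor=B: battery >= 19 OR humidity BETWEEN 62 AND 100 → -48
sensor=F: battery >= 3 → 76
sensor=G: battery >= 3 → 93
sensor=H: battery >= 19 OR humidity BETWEEN 62 AND 100 → -38
sensor=J: battery >= 3 → 80
sensor=L: battery >= 19 OR humidity BETWEEN 62 AND 100 → -136
sensor=N: battery >= 19 OR humidity BETWEEN 62 AND 100 → -100
sensor=Q: battery >= 3 → 50
sensor=S: battery >= 3 → 78
sensor=W: battery >= 19 OR humidity BETWEEN 62 AND 100 → -46
sensor=Y: battery >= 19 OR humidity BETWEEN 62 AND 100 → -48

-80, -48, 76, 93, -38, 80, -136, -100, 50, 78, -46, -48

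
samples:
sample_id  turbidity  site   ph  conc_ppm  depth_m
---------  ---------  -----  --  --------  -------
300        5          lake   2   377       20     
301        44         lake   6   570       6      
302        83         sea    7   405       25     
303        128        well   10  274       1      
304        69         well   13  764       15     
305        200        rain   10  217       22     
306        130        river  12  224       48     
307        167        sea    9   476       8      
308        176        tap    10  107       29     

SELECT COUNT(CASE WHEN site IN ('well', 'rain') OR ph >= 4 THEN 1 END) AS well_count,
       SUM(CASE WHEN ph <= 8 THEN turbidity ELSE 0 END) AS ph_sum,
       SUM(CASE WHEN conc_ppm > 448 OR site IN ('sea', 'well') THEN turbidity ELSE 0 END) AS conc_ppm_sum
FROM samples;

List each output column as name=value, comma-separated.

[well_count: site IN ('well', 'rain') OR ph >= 4]
sample_id=300: ✗
sample_id=301: ✓ → 1
sample_id=302: ✓ → 1
sample_id=303: ✓ → 1
sample_id=304: ✓ → 1
sample_id=305: ✓ → 1
sample_id=306: ✓ → 1
sample_id=307: ✓ → 1
sample_id=308: ✓ → 1
well_count = COUNT(1, 1, 1, 1, 1, 1, 1, 1) = 8
—
[ph_sum: ph <= 8]
sample_id=300: ✓ → 5
sample_id=301: ✓ → 44
sample_id=302: ✓ → 83
sample_id=303: ✗
sample_id=304: ✗
sample_id=305: ✗
sample_id=306: ✗
sample_id=307: ✗
sample_id=308: ✗
ph_sum = 5 + 44 + 83 = 132
—
[conc_ppm_sum: conc_ppm > 448 OR site IN ('sea', 'well')]
sample_id=300: ✗
sample_id=301: ✓ → 44
sample_id=302: ✓ → 83
sample_id=303: ✓ → 128
sample_id=304: ✓ → 69
sample_id=305: ✗
sample_id=306: ✗
sample_id=307: ✓ → 167
sample_id=308: ✗
conc_ppm_sum = 44 + 83 + 128 + 69 + 167 = 491

well_count=8, ph_sum=132, conc_ppm_sum=491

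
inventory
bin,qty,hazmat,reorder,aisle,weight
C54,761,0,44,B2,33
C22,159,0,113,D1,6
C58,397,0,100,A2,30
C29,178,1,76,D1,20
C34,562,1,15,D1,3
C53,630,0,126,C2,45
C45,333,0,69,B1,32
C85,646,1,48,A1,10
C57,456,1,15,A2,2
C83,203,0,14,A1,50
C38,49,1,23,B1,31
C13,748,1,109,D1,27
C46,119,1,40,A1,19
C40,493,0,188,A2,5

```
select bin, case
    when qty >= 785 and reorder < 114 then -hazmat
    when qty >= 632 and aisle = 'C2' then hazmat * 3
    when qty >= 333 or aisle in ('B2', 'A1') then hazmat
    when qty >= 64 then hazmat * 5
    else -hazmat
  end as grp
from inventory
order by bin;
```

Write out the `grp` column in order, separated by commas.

1, 0, 5, 1, -1, 0, 0, 1, 0, 0, 1, 0, 0, 1

bin=C13: qty >= 333 or aisle in ('B2', 'A1') → 1
bin=C22: qty >= 64 → 0
bin=C29: qty >= 64 → 5
bin=C34: qty >= 333 or aisle in ('B2', 'A1') → 1
bin=C38: ELSE → -1
bin=C40: qty >= 333 or aisle in ('B2', 'A1') → 0
bin=C45: qty >= 333 or aisle in ('B2', 'A1') → 0
bin=C46: qty >= 333 or aisle in ('B2', 'A1') → 1
bin=C53: qty >= 333 or aisle in ('B2', 'A1') → 0
bin=C54: qty >= 333 or aisle in ('B2', 'A1') → 0
bin=C57: qty >= 333 or aisle in ('B2', 'A1') → 1
bin=C58: qty >= 333 or aisle in ('B2', 'A1') → 0
bin=C83: qty >= 333 or aisle in ('B2', 'A1') → 0
bin=C85: qty >= 333 or aisle in ('B2', 'A1') → 1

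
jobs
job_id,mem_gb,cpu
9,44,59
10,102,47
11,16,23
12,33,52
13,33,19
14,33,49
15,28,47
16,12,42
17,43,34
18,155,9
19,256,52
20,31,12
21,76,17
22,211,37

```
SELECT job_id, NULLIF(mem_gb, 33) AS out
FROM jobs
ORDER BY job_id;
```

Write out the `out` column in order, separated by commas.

44, 102, 16, NULL, NULL, NULL, 28, 12, 43, 155, 256, 31, 76, 211

job_id=9: mem_gb=44 vs 33: differ → 44
job_id=10: mem_gb=102 vs 33: differ → 102
job_id=11: mem_gb=16 vs 33: differ → 16
job_id=12: mem_gb=33 vs 33: equal → NULL
job_id=13: mem_gb=33 vs 33: equal → NULL
job_id=14: mem_gb=33 vs 33: equal → NULL
job_id=15: mem_gb=28 vs 33: differ → 28
job_id=16: mem_gb=12 vs 33: differ → 12
job_id=17: mem_gb=43 vs 33: differ → 43
job_id=18: mem_gb=155 vs 33: differ → 155
job_id=19: mem_gb=256 vs 33: differ → 256
job_id=20: mem_gb=31 vs 33: differ → 31
job_id=21: mem_gb=76 vs 33: differ → 76
job_id=22: mem_gb=211 vs 33: differ → 211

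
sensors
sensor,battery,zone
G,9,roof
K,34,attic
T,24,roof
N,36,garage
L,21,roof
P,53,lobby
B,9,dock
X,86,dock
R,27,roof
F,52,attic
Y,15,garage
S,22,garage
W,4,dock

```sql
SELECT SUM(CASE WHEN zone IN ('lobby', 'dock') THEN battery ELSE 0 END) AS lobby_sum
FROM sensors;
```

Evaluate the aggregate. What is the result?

152

sensor=G: ✗
sensor=K: ✗
sensor=T: ✗
sensor=N: ✗
sensor=L: ✗
sensor=P: ✓ → 53
sensor=B: ✓ → 9
sensor=X: ✓ → 86
sensor=R: ✗
sensor=F: ✗
sensor=Y: ✗
sensor=S: ✗
sensor=W: ✓ → 4
lobby_sum = 53 + 9 + 86 + 4 = 152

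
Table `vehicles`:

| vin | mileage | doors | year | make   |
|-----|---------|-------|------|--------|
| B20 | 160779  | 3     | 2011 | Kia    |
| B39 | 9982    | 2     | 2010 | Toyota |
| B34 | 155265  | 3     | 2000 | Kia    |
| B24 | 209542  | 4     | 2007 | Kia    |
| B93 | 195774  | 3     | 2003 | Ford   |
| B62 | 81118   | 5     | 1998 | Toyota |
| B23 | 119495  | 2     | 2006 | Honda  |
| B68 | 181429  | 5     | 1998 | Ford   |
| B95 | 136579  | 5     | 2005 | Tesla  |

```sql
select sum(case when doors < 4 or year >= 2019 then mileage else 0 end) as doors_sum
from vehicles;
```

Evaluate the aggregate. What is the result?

641295

vin=B20: ✓ → 160779
vin=B39: ✓ → 9982
vin=B34: ✓ → 155265
vin=B24: ✗
vin=B93: ✓ → 195774
vin=B62: ✗
vin=B23: ✓ → 119495
vin=B68: ✗
vin=B95: ✗
doors_sum = 160779 + 9982 + 155265 + 195774 + 119495 = 641295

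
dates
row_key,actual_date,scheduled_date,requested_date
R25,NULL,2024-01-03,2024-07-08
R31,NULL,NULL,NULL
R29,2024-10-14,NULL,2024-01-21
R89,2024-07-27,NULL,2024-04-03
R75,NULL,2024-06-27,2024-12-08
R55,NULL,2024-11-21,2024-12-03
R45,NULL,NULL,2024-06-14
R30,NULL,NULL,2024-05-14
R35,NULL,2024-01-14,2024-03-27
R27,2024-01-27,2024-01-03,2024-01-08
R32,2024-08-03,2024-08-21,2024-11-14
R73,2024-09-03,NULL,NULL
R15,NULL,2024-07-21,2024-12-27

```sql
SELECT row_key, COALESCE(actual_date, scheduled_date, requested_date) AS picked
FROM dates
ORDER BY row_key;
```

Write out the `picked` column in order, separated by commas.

row_key=R15: actual_date=NULL, scheduled_date=2024-07-21 → 2024-07-21
row_key=R25: actual_date=NULL, scheduled_date=2024-01-03 → 2024-01-03
row_key=R27: actual_date=2024-01-27 → 2024-01-27
row_key=R29: actual_date=2024-10-14 → 2024-10-14
row_key=R30: actual_date=NULL, scheduled_date=NULL, requested_date=2024-05-14 → 2024-05-14
row_key=R31: actual_date=NULL, scheduled_date=NULL, requested_date=NULL (all NULL) → NULL
row_key=R32: actual_date=2024-08-03 → 2024-08-03
row_key=R35: actual_date=NULL, scheduled_date=2024-01-14 → 2024-01-14
row_key=R45: actual_date=NULL, scheduled_date=NULL, requested_date=2024-06-14 → 2024-06-14
row_key=R55: actual_date=NULL, scheduled_date=2024-11-21 → 2024-11-21
row_key=R73: actual_date=2024-09-03 → 2024-09-03
row_key=R75: actual_date=NULL, scheduled_date=2024-06-27 → 2024-06-27
row_key=R89: actual_date=2024-07-27 → 2024-07-27

2024-07-21, 2024-01-03, 2024-01-27, 2024-10-14, 2024-05-14, NULL, 2024-08-03, 2024-01-14, 2024-06-14, 2024-11-21, 2024-09-03, 2024-06-27, 2024-07-27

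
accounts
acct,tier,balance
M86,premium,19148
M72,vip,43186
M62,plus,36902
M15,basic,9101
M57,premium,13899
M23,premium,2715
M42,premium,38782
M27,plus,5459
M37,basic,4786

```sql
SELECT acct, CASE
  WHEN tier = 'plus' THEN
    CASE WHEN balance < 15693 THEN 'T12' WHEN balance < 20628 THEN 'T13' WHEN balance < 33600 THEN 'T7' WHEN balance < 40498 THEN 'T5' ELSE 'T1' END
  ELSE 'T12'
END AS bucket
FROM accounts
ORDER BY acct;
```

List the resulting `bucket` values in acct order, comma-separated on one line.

T12, T12, T12, T12, T12, T12, T5, T12, T12

acct=M15: tier='basic' → outer ELSE → T12
acct=M23: tier='premium' → outer ELSE → T12
acct=M27: tier='plus' → inner[balance < 15693] → T12
acct=M37: tier='basic' → outer ELSE → T12
acct=M42: tier='premium' → outer ELSE → T12
acct=M57: tier='premium' → outer ELSE → T12
acct=M62: tier='plus' → inner[balance < 40498] → T5
acct=M72: tier='vip' → outer ELSE → T12
acct=M86: tier='premium' → outer ELSE → T12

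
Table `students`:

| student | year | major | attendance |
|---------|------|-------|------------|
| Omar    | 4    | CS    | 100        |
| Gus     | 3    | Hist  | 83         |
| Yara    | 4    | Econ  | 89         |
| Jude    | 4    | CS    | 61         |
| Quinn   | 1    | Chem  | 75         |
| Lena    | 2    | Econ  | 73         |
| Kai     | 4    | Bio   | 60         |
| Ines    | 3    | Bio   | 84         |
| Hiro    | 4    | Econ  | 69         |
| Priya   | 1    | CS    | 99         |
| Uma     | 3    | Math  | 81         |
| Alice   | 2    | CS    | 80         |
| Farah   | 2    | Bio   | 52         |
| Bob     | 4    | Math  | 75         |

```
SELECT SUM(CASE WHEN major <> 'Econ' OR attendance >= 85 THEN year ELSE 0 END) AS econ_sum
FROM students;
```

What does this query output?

35

student=Omar: ✓ → 4
student=Gus: ✓ → 3
student=Yara: ✓ → 4
student=Jude: ✓ → 4
student=Quinn: ✓ → 1
student=Lena: ✗
student=Kai: ✓ → 4
student=Ines: ✓ → 3
student=Hiro: ✗
student=Priya: ✓ → 1
student=Uma: ✓ → 3
student=Alice: ✓ → 2
student=Farah: ✓ → 2
student=Bob: ✓ → 4
econ_sum = 4 + 3 + 4 + 4 + 1 + 4 + 3 + 1 + 3 + 2 + 2 + 4 = 35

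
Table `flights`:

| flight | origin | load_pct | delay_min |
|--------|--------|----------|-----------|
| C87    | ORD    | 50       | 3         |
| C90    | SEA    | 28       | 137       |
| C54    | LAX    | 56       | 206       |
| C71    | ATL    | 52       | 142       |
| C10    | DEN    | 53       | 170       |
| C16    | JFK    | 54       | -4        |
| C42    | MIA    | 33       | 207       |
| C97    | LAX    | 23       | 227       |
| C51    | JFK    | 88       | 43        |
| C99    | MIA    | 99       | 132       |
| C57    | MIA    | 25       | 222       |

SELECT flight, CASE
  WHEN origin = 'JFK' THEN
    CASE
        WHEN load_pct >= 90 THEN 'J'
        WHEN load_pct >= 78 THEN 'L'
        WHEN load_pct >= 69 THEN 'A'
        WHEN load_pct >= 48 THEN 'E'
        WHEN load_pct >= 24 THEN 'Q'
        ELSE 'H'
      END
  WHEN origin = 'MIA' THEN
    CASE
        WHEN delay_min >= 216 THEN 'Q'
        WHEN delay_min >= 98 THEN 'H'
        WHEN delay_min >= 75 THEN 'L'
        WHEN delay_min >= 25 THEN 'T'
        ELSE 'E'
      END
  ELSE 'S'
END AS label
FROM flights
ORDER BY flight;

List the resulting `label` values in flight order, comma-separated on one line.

flight=C10: origin='DEN' → outer ELSE → S
flight=C16: origin='JFK' → inner[load_pct >= 48] → E
flight=C42: origin='MIA' → inner[delay_min >= 98] → H
flight=C51: origin='JFK' → inner[load_pct >= 78] → L
flight=C54: origin='LAX' → outer ELSE → S
flight=C57: origin='MIA' → inner[delay_min >= 216] → Q
flight=C71: origin='ATL' → outer ELSE → S
flight=C87: origin='ORD' → outer ELSE → S
flight=C90: origin='SEA' → outer ELSE → S
flight=C97: origin='LAX' → outer ELSE → S
flight=C99: origin='MIA' → inner[delay_min >= 98] → H

S, E, H, L, S, Q, S, S, S, S, H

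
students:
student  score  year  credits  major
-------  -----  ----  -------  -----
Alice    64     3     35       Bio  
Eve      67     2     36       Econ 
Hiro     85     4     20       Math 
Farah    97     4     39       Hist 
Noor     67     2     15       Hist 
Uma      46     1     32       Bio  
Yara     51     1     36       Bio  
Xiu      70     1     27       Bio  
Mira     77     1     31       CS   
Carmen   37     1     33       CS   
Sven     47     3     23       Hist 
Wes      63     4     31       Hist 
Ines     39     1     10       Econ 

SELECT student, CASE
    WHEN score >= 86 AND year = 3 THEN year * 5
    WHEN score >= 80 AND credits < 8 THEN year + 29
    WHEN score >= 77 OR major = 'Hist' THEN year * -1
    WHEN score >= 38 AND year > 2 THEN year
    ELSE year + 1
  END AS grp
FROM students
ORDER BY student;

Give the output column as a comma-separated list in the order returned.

student=Alice: score >= 38 AND year > 2 → 3
student=Carmen: ELSE → 2
student=Eve: ELSE → 3
student=Farah: score >= 77 OR major = 'Hist' → -4
student=Hiro: score >= 77 OR major = 'Hist' → -4
student=Ines: ELSE → 2
student=Mira: score >= 77 OR major = 'Hist' → -1
student=Noor: score >= 77 OR major = 'Hist' → -2
student=Sven: score >= 77 OR major = 'Hist' → -3
student=Uma: ELSE → 2
student=Wes: score >= 77 OR major = 'Hist' → -4
student=Xiu: ELSE → 2
student=Yara: ELSE → 2

3, 2, 3, -4, -4, 2, -1, -2, -3, 2, -4, 2, 2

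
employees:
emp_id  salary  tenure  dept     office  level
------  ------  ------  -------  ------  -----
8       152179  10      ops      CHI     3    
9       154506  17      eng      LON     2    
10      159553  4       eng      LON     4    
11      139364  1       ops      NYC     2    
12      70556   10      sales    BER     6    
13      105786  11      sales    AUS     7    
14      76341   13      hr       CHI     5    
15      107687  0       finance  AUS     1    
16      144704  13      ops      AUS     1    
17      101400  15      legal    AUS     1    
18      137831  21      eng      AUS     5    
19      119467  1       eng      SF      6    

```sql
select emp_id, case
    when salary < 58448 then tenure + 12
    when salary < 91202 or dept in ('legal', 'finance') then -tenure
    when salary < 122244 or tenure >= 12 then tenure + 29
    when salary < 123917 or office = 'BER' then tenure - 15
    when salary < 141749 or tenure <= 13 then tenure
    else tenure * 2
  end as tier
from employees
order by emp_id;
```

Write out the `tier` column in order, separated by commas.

emp_id=8: salary < 141749 or tenure <= 13 → 10
emp_id=9: salary < 122244 or tenure >= 12 → 46
emp_id=10: salary < 141749 or tenure <= 13 → 4
emp_id=11: salary < 141749 or tenure <= 13 → 1
emp_id=12: salary < 91202 or dept in ('legal', 'finance') → -10
emp_id=13: salary < 122244 or tenure >= 12 → 40
emp_id=14: salary < 91202 or dept in ('legal', 'finance') → -13
emp_id=15: salary < 91202 or dept in ('legal', 'finance') → 0
emp_id=16: salary < 122244 or tenure >= 12 → 42
emp_id=17: salary < 91202 or dept in ('legal', 'finance') → -15
emp_id=18: salary < 122244 or tenure >= 12 → 50
emp_id=19: salary < 122244 or tenure >= 12 → 30

10, 46, 4, 1, -10, 40, -13, 0, 42, -15, 50, 30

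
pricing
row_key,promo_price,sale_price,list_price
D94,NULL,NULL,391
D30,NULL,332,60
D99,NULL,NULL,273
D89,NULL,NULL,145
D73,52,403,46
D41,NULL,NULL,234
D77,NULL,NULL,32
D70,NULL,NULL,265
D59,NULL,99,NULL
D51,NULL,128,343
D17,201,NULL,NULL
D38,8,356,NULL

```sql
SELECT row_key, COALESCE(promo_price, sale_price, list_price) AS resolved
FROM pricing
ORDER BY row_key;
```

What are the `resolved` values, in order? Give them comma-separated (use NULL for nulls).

201, 332, 8, 234, 128, 99, 265, 52, 32, 145, 391, 273

row_key=D17: promo_price=201 → 201
row_key=D30: promo_price=NULL, sale_price=332 → 332
row_key=D38: promo_price=8 → 8
row_key=D41: promo_price=NULL, sale_price=NULL, list_price=234 → 234
row_key=D51: promo_price=NULL, sale_price=128 → 128
row_key=D59: promo_price=NULL, sale_price=99 → 99
row_key=D70: promo_price=NULL, sale_price=NULL, list_price=265 → 265
row_key=D73: promo_price=52 → 52
row_key=D77: promo_price=NULL, sale_price=NULL, list_price=32 → 32
row_key=D89: promo_price=NULL, sale_price=NULL, list_price=145 → 145
row_key=D94: promo_price=NULL, sale_price=NULL, list_price=391 → 391
row_key=D99: promo_price=NULL, sale_price=NULL, list_price=273 → 273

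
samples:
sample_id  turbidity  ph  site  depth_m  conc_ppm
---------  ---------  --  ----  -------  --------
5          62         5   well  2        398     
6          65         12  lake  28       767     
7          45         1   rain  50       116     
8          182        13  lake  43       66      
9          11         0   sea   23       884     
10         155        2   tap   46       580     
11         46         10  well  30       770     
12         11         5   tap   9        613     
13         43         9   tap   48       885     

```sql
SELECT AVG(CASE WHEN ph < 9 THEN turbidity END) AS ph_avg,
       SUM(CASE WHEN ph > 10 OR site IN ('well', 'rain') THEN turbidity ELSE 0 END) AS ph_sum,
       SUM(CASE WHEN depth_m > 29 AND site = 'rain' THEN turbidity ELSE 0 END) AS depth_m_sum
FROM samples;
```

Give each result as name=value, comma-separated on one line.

[ph_avg: ph < 9]
sample_id=5: ✓ → 62
sample_id=6: ✗
sample_id=7: ✓ → 45
sample_id=8: ✗
sample_id=9: ✓ → 11
sample_id=10: ✓ → 155
sample_id=11: ✗
sample_id=12: ✓ → 11
sample_id=13: ✗
ph_avg = (62 + 45 + 11 + 155 + 11) / 5 = 56.8
—
[ph_sum: ph > 10 OR site IN ('well', 'rain')]
sample_id=5: ✓ → 62
sample_id=6: ✓ → 65
sample_id=7: ✓ → 45
sample_id=8: ✓ → 182
sample_id=9: ✗
sample_id=10: ✗
sample_id=11: ✓ → 46
sample_id=12: ✗
sample_id=13: ✗
ph_sum = 62 + 65 + 45 + 182 + 46 = 400
—
[depth_m_sum: depth_m > 29 AND site = 'rain']
sample_id=5: ✗
sample_id=6: ✗
sample_id=7: ✓ → 45
sample_id=8: ✗
sample_id=9: ✗
sample_id=10: ✗
sample_id=11: ✗
sample_id=12: ✗
sample_id=13: ✗
depth_m_sum = 45

ph_avg=56.8, ph_sum=400, depth_m_sum=45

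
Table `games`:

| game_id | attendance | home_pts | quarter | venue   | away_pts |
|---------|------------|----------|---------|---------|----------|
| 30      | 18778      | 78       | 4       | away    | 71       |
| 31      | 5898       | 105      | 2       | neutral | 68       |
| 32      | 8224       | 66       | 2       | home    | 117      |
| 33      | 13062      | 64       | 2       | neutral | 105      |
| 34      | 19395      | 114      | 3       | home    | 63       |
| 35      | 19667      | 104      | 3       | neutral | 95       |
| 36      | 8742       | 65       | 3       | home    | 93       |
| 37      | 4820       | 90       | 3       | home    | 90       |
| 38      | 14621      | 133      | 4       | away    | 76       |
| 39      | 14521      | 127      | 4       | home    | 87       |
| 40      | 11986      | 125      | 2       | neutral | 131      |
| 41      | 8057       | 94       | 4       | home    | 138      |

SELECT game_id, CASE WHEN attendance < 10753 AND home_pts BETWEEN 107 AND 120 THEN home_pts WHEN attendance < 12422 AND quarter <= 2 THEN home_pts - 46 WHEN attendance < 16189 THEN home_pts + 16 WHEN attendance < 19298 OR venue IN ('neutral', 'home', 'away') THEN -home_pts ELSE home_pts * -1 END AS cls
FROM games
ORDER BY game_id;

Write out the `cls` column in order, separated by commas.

-78, 59, 20, 80, -114, -104, 81, 106, 149, 143, 79, 110

game_id=30: attendance < 19298 OR venue IN ('neutral', 'home', 'away') → -78
game_id=31: attendance < 12422 AND quarter <= 2 → 59
game_id=32: attendance < 12422 AND quarter <= 2 → 20
game_id=33: attendance < 16189 → 80
game_id=34: attendance < 19298 OR venue IN ('neutral', 'home', 'away') → -114
game_id=35: attendance < 19298 OR venue IN ('neutral', 'home', 'away') → -104
game_id=36: attendance < 16189 → 81
game_id=37: attendance < 16189 → 106
game_id=38: attendance < 16189 → 149
game_id=39: attendance < 16189 → 143
game_id=40: attendance < 12422 AND quarter <= 2 → 79
game_id=41: attendance < 16189 → 110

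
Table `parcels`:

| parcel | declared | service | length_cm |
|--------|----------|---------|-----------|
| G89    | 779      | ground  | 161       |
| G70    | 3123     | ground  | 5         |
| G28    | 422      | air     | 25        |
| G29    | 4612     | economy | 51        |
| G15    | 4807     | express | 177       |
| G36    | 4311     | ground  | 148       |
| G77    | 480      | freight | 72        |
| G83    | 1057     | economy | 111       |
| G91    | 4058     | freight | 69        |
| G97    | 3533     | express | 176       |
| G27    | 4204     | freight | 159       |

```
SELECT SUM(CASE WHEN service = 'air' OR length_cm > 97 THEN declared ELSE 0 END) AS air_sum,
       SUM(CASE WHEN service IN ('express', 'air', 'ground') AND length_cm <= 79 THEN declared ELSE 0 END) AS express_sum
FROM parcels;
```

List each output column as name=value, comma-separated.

air_sum=19113, express_sum=3545

[air_sum: service = 'air' OR length_cm > 97]
parcel=G89: ✓ → 779
parcel=G70: ✗
parcel=G28: ✓ → 422
parcel=G29: ✗
parcel=G15: ✓ → 4807
parcel=G36: ✓ → 4311
parcel=G77: ✗
parcel=G83: ✓ → 1057
parcel=G91: ✗
parcel=G97: ✓ → 3533
parcel=G27: ✓ → 4204
air_sum = 779 + 422 + 4807 + 4311 + 1057 + 3533 + 4204 = 19113
—
[express_sum: service IN ('express', 'air', 'ground') AND length_cm <= 79]
parcel=G89: ✗
parcel=G70: ✓ → 3123
parcel=G28: ✓ → 422
parcel=G29: ✗
parcel=G15: ✗
parcel=G36: ✗
parcel=G77: ✗
parcel=G83: ✗
parcel=G91: ✗
parcel=G97: ✗
parcel=G27: ✗
express_sum = 3123 + 422 = 3545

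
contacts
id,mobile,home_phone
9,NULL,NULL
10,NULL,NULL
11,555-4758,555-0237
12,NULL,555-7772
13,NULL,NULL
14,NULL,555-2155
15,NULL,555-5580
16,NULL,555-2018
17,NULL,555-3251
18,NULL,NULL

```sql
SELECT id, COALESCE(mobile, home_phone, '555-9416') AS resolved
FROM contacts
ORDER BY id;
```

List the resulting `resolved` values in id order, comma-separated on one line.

id=9: mobile=NULL, home_phone=NULL, → literal 555-9416 → 555-9416
id=10: mobile=NULL, home_phone=NULL, → literal 555-9416 → 555-9416
id=11: mobile=555-4758 → 555-4758
id=12: mobile=NULL, home_phone=555-7772 → 555-7772
id=13: mobile=NULL, home_phone=NULL, → literal 555-9416 → 555-9416
id=14: mobile=NULL, home_phone=555-2155 → 555-2155
id=15: mobile=NULL, home_phone=555-5580 → 555-5580
id=16: mobile=NULL, home_phone=555-2018 → 555-2018
id=17: mobile=NULL, home_phone=555-3251 → 555-3251
id=18: mobile=NULL, home_phone=NULL, → literal 555-9416 → 555-9416

555-9416, 555-9416, 555-4758, 555-7772, 555-9416, 555-2155, 555-5580, 555-2018, 555-3251, 555-9416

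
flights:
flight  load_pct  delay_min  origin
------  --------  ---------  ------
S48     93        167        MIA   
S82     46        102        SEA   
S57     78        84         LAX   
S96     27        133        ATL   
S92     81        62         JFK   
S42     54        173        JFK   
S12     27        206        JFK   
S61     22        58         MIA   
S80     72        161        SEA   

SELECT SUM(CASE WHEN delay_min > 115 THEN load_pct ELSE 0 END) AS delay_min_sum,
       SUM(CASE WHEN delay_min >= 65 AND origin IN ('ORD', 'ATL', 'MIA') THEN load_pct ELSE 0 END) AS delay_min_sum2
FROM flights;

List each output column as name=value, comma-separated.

[delay_min_sum: delay_min > 115]
flight=S48: ✓ → 93
flight=S82: ✗
flight=S57: ✗
flight=S96: ✓ → 27
flight=S92: ✗
flight=S42: ✓ → 54
flight=S12: ✓ → 27
flight=S61: ✗
flight=S80: ✓ → 72
delay_min_sum = 93 + 27 + 54 + 27 + 72 = 273
—
[delay_min_sum2: delay_min >= 65 AND origin IN ('ORD', 'ATL', 'MIA')]
flight=S48: ✓ → 93
flight=S82: ✗
flight=S57: ✗
flight=S96: ✓ → 27
flight=S92: ✗
flight=S42: ✗
flight=S12: ✗
flight=S61: ✗
flight=S80: ✗
delay_min_sum2 = 93 + 27 = 120

delay_min_sum=273, delay_min_sum2=120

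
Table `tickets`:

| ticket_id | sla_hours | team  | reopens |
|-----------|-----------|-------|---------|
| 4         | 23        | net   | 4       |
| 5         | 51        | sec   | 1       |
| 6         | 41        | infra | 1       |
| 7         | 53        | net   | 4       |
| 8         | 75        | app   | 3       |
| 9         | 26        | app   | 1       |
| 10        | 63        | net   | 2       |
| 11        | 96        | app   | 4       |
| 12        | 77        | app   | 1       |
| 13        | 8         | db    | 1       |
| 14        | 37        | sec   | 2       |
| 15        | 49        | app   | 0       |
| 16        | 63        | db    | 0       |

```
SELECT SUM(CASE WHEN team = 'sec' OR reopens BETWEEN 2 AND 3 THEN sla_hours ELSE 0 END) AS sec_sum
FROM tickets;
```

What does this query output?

226

ticket_id=4: ✗
ticket_id=5: ✓ → 51
ticket_id=6: ✗
ticket_id=7: ✗
ticket_id=8: ✓ → 75
ticket_id=9: ✗
ticket_id=10: ✓ → 63
ticket_id=11: ✗
ticket_id=12: ✗
ticket_id=13: ✗
ticket_id=14: ✓ → 37
ticket_id=15: ✗
ticket_id=16: ✗
sec_sum = 51 + 75 + 63 + 37 = 226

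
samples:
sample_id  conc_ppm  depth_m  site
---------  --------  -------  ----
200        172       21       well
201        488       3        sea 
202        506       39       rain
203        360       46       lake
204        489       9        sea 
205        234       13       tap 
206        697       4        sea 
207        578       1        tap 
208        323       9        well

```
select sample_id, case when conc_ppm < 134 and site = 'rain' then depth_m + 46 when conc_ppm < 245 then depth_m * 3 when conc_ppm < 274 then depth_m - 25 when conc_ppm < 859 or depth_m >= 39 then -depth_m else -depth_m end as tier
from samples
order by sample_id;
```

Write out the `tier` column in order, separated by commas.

63, -3, -39, -46, -9, 39, -4, -1, -9

sample_id=200: conc_ppm < 245 → 63
sample_id=201: conc_ppm < 859 or depth_m >= 39 → -3
sample_id=202: conc_ppm < 859 or depth_m >= 39 → -39
sample_id=203: conc_ppm < 859 or depth_m >= 39 → -46
sample_id=204: conc_ppm < 859 or depth_m >= 39 → -9
sample_id=205: conc_ppm < 245 → 39
sample_id=206: conc_ppm < 859 or depth_m >= 39 → -4
sample_id=207: conc_ppm < 859 or depth_m >= 39 → -1
sample_id=208: conc_ppm < 859 or depth_m >= 39 → -9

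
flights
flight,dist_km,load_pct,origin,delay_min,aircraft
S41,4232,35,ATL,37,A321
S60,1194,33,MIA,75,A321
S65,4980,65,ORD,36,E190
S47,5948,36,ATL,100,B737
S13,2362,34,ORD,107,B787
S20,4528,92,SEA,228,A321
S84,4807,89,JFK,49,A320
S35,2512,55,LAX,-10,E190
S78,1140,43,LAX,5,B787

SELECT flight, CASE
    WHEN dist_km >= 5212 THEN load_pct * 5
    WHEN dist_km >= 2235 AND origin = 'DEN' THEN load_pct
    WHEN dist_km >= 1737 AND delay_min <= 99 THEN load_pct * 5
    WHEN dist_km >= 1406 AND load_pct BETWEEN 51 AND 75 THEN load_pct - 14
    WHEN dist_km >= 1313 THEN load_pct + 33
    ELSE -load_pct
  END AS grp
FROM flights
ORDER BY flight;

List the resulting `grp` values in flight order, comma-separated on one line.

67, 125, 275, 175, 180, -33, 325, -43, 445

flight=S13: dist_km >= 1313 → 67
flight=S20: dist_km >= 1313 → 125
flight=S35: dist_km >= 1737 AND delay_min <= 99 → 275
flight=S41: dist_km >= 1737 AND delay_min <= 99 → 175
flight=S47: dist_km >= 5212 → 180
flight=S60: ELSE → -33
flight=S65: dist_km >= 1737 AND delay_min <= 99 → 325
flight=S78: ELSE → -43
flight=S84: dist_km >= 1737 AND delay_min <= 99 → 445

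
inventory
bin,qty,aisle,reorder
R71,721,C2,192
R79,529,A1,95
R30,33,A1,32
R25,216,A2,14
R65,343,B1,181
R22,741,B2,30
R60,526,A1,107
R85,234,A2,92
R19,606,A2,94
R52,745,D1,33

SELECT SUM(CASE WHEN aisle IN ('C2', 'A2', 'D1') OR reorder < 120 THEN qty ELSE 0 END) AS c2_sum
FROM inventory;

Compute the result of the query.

4351

bin=R71: ✓ → 721
bin=R79: ✓ → 529
bin=R30: ✓ → 33
bin=R25: ✓ → 216
bin=R65: ✗
bin=R22: ✓ → 741
bin=R60: ✓ → 526
bin=R85: ✓ → 234
bin=R19: ✓ → 606
bin=R52: ✓ → 745
c2_sum = 721 + 529 + 33 + 216 + 741 + 526 + 234 + 606 + 745 = 4351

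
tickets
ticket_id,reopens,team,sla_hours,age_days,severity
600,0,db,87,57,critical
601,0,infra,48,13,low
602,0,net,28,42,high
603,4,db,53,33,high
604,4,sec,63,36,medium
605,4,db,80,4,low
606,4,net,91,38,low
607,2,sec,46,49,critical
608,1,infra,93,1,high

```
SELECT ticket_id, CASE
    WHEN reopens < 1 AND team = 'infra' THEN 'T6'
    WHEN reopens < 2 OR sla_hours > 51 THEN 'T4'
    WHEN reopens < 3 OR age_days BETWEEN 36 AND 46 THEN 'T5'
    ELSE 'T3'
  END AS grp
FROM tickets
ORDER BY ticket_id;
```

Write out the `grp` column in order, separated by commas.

ticket_id=600: reopens < 2 OR sla_hours > 51 → T4
ticket_id=601: reopens < 1 AND team = 'infra' → T6
ticket_id=602: reopens < 2 OR sla_hours > 51 → T4
ticket_id=603: reopens < 2 OR sla_hours > 51 → T4
ticket_id=604: reopens < 2 OR sla_hours > 51 → T4
ticket_id=605: reopens < 2 OR sla_hours > 51 → T4
ticket_id=606: reopens < 2 OR sla_hours > 51 → T4
ticket_id=607: reopens < 3 OR age_days BETWEEN 36 AND 46 → T5
ticket_id=608: reopens < 2 OR sla_hours > 51 → T4

T4, T6, T4, T4, T4, T4, T4, T5, T4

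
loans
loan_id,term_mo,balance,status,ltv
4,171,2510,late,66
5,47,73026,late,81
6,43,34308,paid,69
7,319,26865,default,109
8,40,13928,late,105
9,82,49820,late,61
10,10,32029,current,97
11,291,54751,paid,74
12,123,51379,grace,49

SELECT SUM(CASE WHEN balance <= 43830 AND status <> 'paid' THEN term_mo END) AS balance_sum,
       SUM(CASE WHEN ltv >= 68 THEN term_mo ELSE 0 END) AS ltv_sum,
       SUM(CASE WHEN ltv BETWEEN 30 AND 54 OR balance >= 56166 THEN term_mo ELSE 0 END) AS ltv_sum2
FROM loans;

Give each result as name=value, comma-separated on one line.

[balance_sum: balance <= 43830 AND status <> 'paid']
loan_id=4: ✓ → 171
loan_id=5: ✗
loan_id=6: ✗
loan_id=7: ✓ → 319
loan_id=8: ✓ → 40
loan_id=9: ✗
loan_id=10: ✓ → 10
loan_id=11: ✗
loan_id=12: ✗
balance_sum = 171 + 319 + 40 + 10 = 540
—
[ltv_sum: ltv >= 68]
loan_id=4: ✗
loan_id=5: ✓ → 47
loan_id=6: ✓ → 43
loan_id=7: ✓ → 319
loan_id=8: ✓ → 40
loan_id=9: ✗
loan_id=10: ✓ → 10
loan_id=11: ✓ → 291
loan_id=12: ✗
ltv_sum = 47 + 43 + 319 + 40 + 10 + 291 = 750
—
[ltv_sum2: ltv BETWEEN 30 AND 54 OR balance >= 56166]
loan_id=4: ✗
loan_id=5: ✓ → 47
loan_id=6: ✗
loan_id=7: ✗
loan_id=8: ✗
loan_id=9: ✗
loan_id=10: ✗
loan_id=11: ✗
loan_id=12: ✓ → 123
ltv_sum2 = 47 + 123 = 170

balance_sum=540, ltv_sum=750, ltv_sum2=170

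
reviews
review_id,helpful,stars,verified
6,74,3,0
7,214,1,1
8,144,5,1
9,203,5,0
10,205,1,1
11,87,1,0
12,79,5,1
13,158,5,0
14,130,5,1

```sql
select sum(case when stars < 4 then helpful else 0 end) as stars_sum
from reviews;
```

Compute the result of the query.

review_id=6: ✓ → 74
review_id=7: ✓ → 214
review_id=8: ✗
review_id=9: ✗
review_id=10: ✓ → 205
review_id=11: ✓ → 87
review_id=12: ✗
review_id=13: ✗
review_id=14: ✗
stars_sum = 74 + 214 + 205 + 87 = 580

580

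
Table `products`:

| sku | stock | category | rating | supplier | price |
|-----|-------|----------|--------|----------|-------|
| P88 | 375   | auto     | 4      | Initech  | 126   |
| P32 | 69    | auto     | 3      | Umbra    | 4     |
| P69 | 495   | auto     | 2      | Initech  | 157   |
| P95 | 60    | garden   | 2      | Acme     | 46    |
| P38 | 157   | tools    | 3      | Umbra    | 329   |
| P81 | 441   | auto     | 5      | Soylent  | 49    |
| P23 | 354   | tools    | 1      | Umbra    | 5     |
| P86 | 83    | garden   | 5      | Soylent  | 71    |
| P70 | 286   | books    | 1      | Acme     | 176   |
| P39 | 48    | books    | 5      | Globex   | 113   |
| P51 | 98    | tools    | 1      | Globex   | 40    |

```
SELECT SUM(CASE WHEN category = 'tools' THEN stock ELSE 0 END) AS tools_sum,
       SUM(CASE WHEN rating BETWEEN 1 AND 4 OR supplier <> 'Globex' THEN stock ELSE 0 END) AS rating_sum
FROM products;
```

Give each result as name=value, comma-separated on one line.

tools_sum=609, rating_sum=2418

[tools_sum: category = 'tools']
sku=P88: ✗
sku=P32: ✗
sku=P69: ✗
sku=P95: ✗
sku=P38: ✓ → 157
sku=P81: ✗
sku=P23: ✓ → 354
sku=P86: ✗
sku=P70: ✗
sku=P39: ✗
sku=P51: ✓ → 98
tools_sum = 157 + 354 + 98 = 609
—
[rating_sum: rating BETWEEN 1 AND 4 OR supplier <> 'Globex']
sku=P88: ✓ → 375
sku=P32: ✓ → 69
sku=P69: ✓ → 495
sku=P95: ✓ → 60
sku=P38: ✓ → 157
sku=P81: ✓ → 441
sku=P23: ✓ → 354
sku=P86: ✓ → 83
sku=P70: ✓ → 286
sku=P39: ✗
sku=P51: ✓ → 98
rating_sum = 375 + 69 + 495 + 60 + 157 + 441 + 354 + 83 + 286 + 98 = 2418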